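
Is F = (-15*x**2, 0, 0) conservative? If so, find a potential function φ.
Yes, F is conservative. φ = -5*x**3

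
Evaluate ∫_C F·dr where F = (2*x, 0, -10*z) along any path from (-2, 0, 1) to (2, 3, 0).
5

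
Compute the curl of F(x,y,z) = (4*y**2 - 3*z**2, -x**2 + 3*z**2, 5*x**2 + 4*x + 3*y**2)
(6*y - 6*z, -10*x - 6*z - 4, -2*x - 8*y)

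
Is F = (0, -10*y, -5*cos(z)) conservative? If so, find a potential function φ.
Yes, F is conservative. φ = -5*y**2 - 5*sin(z)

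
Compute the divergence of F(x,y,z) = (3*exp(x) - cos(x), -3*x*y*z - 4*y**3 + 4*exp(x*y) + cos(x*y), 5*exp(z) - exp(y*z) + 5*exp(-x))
-3*x*z + 4*x*exp(x*y) - x*sin(x*y) - 12*y**2 - y*exp(y*z) + 3*exp(x) + 5*exp(z) + sin(x)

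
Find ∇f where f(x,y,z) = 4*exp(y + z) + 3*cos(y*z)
(0, -3*z*sin(y*z) + 4*exp(y + z), -3*y*sin(y*z) + 4*exp(y + z))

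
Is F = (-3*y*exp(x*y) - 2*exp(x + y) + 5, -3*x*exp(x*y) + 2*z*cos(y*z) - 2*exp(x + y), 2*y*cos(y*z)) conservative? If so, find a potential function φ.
Yes, F is conservative. φ = 5*x - 3*exp(x*y) - 2*exp(x + y) + 2*sin(y*z)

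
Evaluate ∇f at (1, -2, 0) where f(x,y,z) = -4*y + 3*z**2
(0, -4, 0)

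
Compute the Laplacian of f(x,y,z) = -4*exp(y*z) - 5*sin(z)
-4*y**2*exp(y*z) - 4*z**2*exp(y*z) + 5*sin(z)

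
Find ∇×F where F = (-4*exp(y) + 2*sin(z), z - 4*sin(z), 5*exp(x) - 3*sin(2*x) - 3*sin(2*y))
(-6*cos(2*y) + 4*cos(z) - 1, -5*exp(x) + 6*cos(2*x) + 2*cos(z), 4*exp(y))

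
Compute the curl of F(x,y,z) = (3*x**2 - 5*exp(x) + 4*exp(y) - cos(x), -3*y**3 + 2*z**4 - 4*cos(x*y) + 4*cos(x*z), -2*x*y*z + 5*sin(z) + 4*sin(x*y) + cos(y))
(-2*x*z + 4*x*sin(x*z) + 4*x*cos(x*y) - 8*z**3 - sin(y), 2*y*(z - 2*cos(x*y)), 4*y*sin(x*y) - 4*z*sin(x*z) - 4*exp(y))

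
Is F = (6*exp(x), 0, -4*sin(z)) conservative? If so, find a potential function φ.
Yes, F is conservative. φ = 6*exp(x) + 4*cos(z)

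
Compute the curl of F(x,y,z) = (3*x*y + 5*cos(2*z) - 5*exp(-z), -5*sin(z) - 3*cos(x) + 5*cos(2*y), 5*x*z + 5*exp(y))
(5*exp(y) + 5*cos(z), -5*z - 10*sin(2*z) + 5*exp(-z), -3*x + 3*sin(x))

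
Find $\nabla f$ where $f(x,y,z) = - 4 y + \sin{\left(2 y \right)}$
(0, 2*cos(2*y) - 4, 0)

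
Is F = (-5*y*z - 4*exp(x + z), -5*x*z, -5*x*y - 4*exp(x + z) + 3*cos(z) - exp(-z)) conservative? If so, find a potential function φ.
Yes, F is conservative. φ = -5*x*y*z - 4*exp(x + z) + 3*sin(z) + exp(-z)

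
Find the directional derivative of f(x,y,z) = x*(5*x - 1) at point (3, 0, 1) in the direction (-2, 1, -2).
-58/3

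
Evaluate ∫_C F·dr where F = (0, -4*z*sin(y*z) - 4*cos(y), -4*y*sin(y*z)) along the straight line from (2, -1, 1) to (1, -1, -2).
-4*cos(1) + 4*cos(2)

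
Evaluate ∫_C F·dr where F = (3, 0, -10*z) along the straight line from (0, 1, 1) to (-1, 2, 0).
2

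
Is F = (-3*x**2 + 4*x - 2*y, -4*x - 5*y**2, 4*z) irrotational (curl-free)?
No, ∇×F = (0, 0, -2)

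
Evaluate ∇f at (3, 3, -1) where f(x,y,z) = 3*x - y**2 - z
(3, -6, -1)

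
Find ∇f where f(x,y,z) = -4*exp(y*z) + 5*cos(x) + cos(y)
(-5*sin(x), -4*z*exp(y*z) - sin(y), -4*y*exp(y*z))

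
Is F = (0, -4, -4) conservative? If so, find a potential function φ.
Yes, F is conservative. φ = -4*y - 4*z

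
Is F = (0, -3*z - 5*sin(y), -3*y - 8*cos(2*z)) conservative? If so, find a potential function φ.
Yes, F is conservative. φ = -3*y*z - 4*sin(2*z) + 5*cos(y)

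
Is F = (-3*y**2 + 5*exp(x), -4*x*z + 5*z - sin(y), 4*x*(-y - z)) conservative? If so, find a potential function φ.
No, ∇×F = (-5, 4*y + 4*z, 6*y - 4*z) ≠ 0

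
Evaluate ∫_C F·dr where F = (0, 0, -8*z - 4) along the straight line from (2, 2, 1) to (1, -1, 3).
-40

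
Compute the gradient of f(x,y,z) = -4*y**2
(0, -8*y, 0)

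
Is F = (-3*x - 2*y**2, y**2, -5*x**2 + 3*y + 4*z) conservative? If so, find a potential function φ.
No, ∇×F = (3, 10*x, 4*y) ≠ 0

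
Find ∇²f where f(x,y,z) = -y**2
-2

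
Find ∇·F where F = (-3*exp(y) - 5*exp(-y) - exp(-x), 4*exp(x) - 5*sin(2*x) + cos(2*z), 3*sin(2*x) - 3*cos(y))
exp(-x)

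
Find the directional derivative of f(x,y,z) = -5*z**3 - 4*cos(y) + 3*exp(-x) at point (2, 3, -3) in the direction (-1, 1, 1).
sqrt(3)*((-135 + 4*sin(3))*exp(2) + 3)*exp(-2)/3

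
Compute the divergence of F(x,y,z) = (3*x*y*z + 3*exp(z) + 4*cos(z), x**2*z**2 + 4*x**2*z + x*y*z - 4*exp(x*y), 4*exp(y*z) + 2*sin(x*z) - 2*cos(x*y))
x*z - 4*x*exp(x*y) + 2*x*cos(x*z) + 3*y*z + 4*y*exp(y*z)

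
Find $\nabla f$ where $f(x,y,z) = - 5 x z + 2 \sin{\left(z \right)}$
(-5*z, 0, -5*x + 2*cos(z))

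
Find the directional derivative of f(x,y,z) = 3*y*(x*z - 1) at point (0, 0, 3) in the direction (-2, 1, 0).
-3*sqrt(5)/5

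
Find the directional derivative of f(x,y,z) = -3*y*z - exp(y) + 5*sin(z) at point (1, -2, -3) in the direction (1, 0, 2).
sqrt(5)*(2*cos(3) + 12/5)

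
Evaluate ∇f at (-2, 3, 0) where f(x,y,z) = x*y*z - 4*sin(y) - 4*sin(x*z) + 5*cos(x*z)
(0, -4*cos(3), 2)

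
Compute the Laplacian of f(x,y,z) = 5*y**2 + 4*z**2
18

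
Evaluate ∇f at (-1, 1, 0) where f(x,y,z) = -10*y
(0, -10, 0)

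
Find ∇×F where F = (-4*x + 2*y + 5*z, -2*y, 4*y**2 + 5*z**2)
(8*y, 5, -2)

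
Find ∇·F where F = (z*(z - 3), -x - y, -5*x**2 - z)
-2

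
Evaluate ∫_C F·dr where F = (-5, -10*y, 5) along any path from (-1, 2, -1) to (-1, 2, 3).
20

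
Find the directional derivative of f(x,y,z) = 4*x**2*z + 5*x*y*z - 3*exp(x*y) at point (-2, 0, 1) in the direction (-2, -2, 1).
56/3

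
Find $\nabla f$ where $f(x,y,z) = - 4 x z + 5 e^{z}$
(-4*z, 0, -4*x + 5*exp(z))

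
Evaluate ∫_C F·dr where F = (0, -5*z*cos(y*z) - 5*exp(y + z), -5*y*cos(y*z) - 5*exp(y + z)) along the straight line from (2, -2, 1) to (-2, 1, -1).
-5 - 5*sin(2) + 5*exp(-1) + 5*sin(1)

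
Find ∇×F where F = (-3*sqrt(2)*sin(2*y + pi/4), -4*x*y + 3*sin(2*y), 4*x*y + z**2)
(4*x, -4*y, -4*y + 6*sqrt(2)*cos(2*y + pi/4))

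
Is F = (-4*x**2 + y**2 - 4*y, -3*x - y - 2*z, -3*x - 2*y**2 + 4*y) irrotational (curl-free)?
No, ∇×F = (6 - 4*y, 3, 1 - 2*y)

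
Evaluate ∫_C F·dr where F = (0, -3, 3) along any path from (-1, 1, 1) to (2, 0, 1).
3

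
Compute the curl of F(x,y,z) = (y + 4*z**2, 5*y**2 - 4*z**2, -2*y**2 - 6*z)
(-4*y + 8*z, 8*z, -1)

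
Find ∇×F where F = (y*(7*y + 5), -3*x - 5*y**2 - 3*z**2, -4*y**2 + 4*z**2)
(-8*y + 6*z, 0, -14*y - 8)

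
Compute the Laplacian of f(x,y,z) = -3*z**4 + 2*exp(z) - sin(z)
-36*z**2 + 2*exp(z) + sin(z)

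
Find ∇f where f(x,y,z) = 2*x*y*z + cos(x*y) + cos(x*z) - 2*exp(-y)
(2*y*z - y*sin(x*y) - z*sin(x*z), 2*x*z - x*sin(x*y) + 2*exp(-y), x*(2*y - sin(x*z)))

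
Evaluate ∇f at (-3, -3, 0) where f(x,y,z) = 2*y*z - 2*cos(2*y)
(0, -4*sin(6), -6)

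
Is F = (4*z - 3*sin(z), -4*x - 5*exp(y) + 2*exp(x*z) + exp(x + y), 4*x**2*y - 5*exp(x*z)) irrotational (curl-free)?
No, ∇×F = (2*x*(2*x - exp(x*z)), -8*x*y + 5*z*exp(x*z) - 3*cos(z) + 4, 2*z*exp(x*z) + exp(x + y) - 4)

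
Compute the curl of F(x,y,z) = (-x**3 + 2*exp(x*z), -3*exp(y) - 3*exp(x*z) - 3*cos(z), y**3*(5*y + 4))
(3*x*exp(x*z) + 20*y**3 + 12*y**2 - 3*sin(z), 2*x*exp(x*z), -3*z*exp(x*z))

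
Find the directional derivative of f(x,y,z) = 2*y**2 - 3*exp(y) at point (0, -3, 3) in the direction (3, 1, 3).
3*sqrt(19)*(-4*exp(3) - 1)*exp(-3)/19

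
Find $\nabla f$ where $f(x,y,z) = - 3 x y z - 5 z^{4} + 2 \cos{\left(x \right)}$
(-3*y*z - 2*sin(x), -3*x*z, -3*x*y - 20*z**3)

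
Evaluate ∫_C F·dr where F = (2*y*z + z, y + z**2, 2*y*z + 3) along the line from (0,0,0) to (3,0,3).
27/2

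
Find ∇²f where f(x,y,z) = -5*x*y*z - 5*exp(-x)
-5*exp(-x)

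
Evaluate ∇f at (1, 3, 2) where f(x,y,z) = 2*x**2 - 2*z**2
(4, 0, -8)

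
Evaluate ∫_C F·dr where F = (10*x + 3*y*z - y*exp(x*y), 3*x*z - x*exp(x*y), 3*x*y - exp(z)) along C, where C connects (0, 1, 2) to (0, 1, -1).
-(1 - exp(3))*exp(-1)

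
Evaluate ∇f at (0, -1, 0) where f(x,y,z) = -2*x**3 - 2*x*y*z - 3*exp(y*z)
(0, 0, 3)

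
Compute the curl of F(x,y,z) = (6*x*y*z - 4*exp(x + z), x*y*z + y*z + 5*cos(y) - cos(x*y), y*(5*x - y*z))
(-x*y + 5*x - 2*y*z - y, 6*x*y - 5*y - 4*exp(x + z), -6*x*z + y*z + y*sin(x*y))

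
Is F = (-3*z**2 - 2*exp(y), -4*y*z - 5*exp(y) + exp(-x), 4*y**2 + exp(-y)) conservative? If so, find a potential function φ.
No, ∇×F = (12*y - exp(-y), -6*z, 2*exp(y) - exp(-x)) ≠ 0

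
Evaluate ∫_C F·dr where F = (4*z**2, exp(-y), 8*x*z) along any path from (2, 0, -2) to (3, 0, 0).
-32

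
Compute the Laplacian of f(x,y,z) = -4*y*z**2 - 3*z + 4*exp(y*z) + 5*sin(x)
4*y*(y*exp(y*z) - 2) + 4*z**2*exp(y*z) - 5*sin(x)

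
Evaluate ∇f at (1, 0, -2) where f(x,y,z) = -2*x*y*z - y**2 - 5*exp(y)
(0, -1, 0)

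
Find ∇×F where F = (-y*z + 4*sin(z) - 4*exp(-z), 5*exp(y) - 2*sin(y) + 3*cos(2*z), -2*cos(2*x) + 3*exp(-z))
(6*sin(2*z), -y - 4*sin(2*x) + 4*cos(z) + 4*exp(-z), z)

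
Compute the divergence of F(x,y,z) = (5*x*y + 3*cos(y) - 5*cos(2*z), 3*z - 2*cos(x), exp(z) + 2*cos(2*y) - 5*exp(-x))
5*y + exp(z)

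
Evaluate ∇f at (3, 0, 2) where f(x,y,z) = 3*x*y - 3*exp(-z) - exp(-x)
(exp(-3), 9, 3*exp(-2))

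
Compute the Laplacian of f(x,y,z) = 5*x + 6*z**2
12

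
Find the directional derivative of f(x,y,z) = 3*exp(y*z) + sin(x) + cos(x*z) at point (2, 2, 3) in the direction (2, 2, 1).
2*cos(2)/3 - 8*sin(6)/3 + 8*exp(6)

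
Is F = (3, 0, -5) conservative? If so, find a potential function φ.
Yes, F is conservative. φ = 3*x - 5*z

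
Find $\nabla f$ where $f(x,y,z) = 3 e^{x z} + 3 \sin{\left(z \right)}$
(3*z*exp(x*z), 0, 3*x*exp(x*z) + 3*cos(z))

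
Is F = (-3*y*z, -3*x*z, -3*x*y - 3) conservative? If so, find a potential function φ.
Yes, F is conservative. φ = 3*z*(-x*y - 1)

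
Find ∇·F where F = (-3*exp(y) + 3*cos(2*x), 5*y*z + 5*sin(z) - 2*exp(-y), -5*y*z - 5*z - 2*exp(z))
-5*y + 5*z - 2*exp(z) - 6*sin(2*x) - 5 + 2*exp(-y)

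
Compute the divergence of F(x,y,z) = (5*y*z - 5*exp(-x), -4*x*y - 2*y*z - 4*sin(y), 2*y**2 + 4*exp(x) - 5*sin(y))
-4*x - 2*z - 4*cos(y) + 5*exp(-x)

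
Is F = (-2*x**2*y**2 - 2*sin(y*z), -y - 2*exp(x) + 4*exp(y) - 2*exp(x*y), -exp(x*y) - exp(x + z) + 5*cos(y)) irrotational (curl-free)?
No, ∇×F = (-x*exp(x*y) - 5*sin(y), y*exp(x*y) - 2*y*cos(y*z) + exp(x + z), 4*x**2*y - 2*y*exp(x*y) + 2*z*cos(y*z) - 2*exp(x))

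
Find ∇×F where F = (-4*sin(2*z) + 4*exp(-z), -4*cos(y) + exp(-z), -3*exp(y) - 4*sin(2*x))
(-3*exp(y) + exp(-z), 8*cos(2*x) - 8*cos(2*z) - 4*exp(-z), 0)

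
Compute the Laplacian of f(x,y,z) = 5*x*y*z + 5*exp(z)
5*exp(z)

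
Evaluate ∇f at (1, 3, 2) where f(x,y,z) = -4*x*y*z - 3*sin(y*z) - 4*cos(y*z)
(-24, -8 - 6*cos(6) + 8*sin(6), -12 - 9*cos(6) + 12*sin(6))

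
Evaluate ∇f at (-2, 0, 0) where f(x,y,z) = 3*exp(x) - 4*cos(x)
(-4*sin(2) + 3*exp(-2), 0, 0)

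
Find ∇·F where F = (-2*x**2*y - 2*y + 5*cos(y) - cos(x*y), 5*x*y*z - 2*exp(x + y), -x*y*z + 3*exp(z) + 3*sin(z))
-5*x*y + 5*x*z + y*sin(x*y) + 3*exp(z) - 2*exp(x + y) + 3*cos(z)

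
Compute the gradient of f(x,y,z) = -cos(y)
(0, sin(y), 0)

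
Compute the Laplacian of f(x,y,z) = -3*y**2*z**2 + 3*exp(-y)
-6*y**2 - 6*z**2 + 3*exp(-y)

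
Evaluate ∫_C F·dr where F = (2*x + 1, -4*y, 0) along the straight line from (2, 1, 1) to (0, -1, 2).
-6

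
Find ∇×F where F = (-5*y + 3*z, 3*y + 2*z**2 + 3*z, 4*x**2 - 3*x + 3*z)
(-4*z - 3, 6 - 8*x, 5)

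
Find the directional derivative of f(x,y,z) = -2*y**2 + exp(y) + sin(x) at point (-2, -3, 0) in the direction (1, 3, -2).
sqrt(14)*(exp(3)*cos(2) + 3 + 36*exp(3))*exp(-3)/14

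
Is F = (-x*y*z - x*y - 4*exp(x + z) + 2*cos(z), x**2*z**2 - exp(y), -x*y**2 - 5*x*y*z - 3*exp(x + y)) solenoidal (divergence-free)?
No, ∇·F = -5*x*y - y*z - y - exp(y) - 4*exp(x + z)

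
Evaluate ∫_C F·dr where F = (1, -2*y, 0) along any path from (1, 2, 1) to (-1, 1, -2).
1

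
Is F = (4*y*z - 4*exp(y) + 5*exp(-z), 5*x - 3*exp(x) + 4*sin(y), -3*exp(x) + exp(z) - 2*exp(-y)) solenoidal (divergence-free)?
No, ∇·F = exp(z) + 4*cos(y)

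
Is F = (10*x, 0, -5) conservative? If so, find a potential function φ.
Yes, F is conservative. φ = 5*x**2 - 5*z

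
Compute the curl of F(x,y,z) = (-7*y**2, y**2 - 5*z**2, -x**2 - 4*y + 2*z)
(10*z - 4, 2*x, 14*y)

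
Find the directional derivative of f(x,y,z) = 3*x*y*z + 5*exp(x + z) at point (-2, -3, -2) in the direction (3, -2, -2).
sqrt(17)*(5 - 6*exp(4))*exp(-4)/17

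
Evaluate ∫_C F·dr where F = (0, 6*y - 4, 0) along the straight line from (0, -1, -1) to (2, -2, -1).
13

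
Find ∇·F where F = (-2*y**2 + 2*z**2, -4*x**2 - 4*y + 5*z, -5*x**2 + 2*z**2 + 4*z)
4*z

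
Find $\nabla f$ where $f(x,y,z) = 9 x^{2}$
(18*x, 0, 0)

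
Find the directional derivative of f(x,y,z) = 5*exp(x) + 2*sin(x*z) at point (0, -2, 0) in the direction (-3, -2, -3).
-15*sqrt(22)/22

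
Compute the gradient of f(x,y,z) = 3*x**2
(6*x, 0, 0)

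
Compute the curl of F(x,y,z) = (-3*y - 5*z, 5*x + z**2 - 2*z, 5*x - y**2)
(-2*y - 2*z + 2, -10, 8)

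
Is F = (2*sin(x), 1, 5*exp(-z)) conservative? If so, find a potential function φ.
Yes, F is conservative. φ = y - 2*cos(x) - 5*exp(-z)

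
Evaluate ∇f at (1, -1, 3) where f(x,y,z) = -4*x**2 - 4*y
(-8, -4, 0)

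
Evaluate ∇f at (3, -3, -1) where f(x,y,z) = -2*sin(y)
(0, -2*cos(3), 0)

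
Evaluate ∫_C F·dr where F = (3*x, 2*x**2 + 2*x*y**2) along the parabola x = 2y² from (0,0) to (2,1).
42/5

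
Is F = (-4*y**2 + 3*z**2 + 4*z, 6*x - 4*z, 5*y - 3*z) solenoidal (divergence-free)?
No, ∇·F = -3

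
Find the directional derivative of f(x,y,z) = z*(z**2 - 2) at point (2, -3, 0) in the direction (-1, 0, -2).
4*sqrt(5)/5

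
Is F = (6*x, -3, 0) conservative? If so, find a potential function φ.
Yes, F is conservative. φ = 3*x**2 - 3*y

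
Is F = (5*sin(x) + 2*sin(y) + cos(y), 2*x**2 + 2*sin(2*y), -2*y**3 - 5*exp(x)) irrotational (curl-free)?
No, ∇×F = (-6*y**2, 5*exp(x), 4*x + sin(y) - 2*cos(y))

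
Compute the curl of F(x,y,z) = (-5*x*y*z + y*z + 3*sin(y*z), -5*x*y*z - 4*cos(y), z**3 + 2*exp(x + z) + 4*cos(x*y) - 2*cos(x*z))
(x*(5*y - 4*sin(x*y)), -5*x*y + 4*y*sin(x*y) + 3*y*cos(y*z) + y - 2*z*sin(x*z) - 2*exp(x + z), z*(5*x - 5*y - 3*cos(y*z) - 1))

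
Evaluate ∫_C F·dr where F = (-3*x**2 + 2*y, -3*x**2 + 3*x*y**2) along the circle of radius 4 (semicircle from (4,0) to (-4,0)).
128 + 80*pi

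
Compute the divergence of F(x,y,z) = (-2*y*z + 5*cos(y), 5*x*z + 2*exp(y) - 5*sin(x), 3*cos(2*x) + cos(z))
2*exp(y) - sin(z)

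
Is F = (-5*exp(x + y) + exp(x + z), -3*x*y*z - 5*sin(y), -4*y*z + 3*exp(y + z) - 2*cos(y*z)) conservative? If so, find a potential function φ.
No, ∇×F = (3*x*y + 2*z*sin(y*z) - 4*z + 3*exp(y + z), exp(x + z), -3*y*z + 5*exp(x + y)) ≠ 0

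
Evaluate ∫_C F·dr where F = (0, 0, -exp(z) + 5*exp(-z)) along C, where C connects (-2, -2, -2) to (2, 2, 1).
(-exp(3) - 5*E + 1 + 5*exp(4))*exp(-2)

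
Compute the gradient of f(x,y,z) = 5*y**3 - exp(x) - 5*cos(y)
(-exp(x), 15*y**2 + 5*sin(y), 0)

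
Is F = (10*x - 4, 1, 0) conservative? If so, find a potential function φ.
Yes, F is conservative. φ = 5*x**2 - 4*x + y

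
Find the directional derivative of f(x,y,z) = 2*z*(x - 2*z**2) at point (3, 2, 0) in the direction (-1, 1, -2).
-2*sqrt(6)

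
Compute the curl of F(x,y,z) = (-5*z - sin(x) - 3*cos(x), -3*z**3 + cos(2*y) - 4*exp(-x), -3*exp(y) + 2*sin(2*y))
(9*z**2 - 3*exp(y) + 4*cos(2*y), -5, 4*exp(-x))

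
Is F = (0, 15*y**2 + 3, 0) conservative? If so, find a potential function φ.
Yes, F is conservative. φ = y*(5*y**2 + 3)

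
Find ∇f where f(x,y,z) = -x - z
(-1, 0, -1)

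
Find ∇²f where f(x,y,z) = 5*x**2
10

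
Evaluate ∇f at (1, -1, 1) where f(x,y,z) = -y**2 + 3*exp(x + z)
(3*exp(2), 2, 3*exp(2))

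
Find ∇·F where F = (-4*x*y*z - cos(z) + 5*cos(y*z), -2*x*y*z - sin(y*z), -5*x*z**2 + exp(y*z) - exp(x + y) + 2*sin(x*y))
-12*x*z - 4*y*z + y*exp(y*z) - z*cos(y*z)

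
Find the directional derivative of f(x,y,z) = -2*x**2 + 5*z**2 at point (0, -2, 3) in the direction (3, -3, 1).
30*sqrt(19)/19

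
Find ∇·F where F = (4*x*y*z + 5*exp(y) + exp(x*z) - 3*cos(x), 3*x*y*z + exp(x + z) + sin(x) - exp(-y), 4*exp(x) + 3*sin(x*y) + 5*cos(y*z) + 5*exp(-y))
3*x*z + 4*y*z - 5*y*sin(y*z) + z*exp(x*z) + 3*sin(x) + exp(-y)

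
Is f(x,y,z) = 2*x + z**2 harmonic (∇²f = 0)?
No, ∇²f = 2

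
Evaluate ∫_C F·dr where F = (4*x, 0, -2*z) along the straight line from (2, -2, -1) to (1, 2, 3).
-14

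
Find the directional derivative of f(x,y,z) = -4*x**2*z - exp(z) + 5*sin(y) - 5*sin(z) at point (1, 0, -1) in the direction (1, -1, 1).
-sqrt(3)*(1 + E + 5*E*cos(1))*exp(-1)/3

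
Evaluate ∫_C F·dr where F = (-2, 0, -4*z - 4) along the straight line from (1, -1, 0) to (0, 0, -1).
4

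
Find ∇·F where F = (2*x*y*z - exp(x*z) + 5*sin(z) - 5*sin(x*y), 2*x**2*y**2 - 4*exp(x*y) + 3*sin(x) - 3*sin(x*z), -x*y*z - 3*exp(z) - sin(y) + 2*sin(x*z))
4*x**2*y - x*y - 4*x*exp(x*y) + 2*x*cos(x*z) + 2*y*z - 5*y*cos(x*y) - z*exp(x*z) - 3*exp(z)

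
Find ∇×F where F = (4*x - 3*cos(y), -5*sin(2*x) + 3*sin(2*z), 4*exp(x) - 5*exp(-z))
(-6*cos(2*z), -4*exp(x), -3*sin(y) - 10*cos(2*x))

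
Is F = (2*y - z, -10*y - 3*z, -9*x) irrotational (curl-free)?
No, ∇×F = (3, 8, -2)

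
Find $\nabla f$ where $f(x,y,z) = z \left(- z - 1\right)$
(0, 0, -2*z - 1)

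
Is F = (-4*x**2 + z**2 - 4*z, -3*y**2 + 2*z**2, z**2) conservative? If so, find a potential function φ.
No, ∇×F = (-4*z, 2*z - 4, 0) ≠ 0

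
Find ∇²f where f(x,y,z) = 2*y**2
4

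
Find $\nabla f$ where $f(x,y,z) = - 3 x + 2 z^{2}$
(-3, 0, 4*z)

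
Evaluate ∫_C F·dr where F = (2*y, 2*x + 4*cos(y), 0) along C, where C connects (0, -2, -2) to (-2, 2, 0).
-8 + 8*sin(2)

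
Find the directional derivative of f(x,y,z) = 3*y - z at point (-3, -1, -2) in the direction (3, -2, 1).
-sqrt(14)/2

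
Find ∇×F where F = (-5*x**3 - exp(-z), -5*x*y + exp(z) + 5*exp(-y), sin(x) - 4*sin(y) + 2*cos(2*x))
(-exp(z) - 4*cos(y), 8*sin(x)*cos(x) - cos(x) + exp(-z), -5*y)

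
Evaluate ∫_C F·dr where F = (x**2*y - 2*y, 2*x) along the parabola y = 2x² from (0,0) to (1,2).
26/15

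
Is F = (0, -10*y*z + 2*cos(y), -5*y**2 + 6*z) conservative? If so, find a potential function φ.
Yes, F is conservative. φ = -5*y**2*z + 3*z**2 + 2*sin(y)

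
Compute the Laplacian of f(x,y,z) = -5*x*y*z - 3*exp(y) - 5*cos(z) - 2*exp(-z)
-3*exp(y) + 5*cos(z) - 2*exp(-z)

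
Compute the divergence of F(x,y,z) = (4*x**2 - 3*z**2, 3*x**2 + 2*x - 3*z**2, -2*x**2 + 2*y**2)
8*x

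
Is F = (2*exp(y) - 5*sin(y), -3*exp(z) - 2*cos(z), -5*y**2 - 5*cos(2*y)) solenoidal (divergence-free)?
Yes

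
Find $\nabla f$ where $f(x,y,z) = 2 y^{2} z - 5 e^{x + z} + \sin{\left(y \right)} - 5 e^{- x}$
(5*(1 - exp(2*x + z))*exp(-x), 4*y*z + cos(y), 2*y**2 - 5*exp(x + z))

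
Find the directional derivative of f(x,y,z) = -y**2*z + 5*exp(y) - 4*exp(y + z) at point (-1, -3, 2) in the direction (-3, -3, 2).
sqrt(22)*(-54*exp(3) - 15 + 4*exp(2))*exp(-3)/22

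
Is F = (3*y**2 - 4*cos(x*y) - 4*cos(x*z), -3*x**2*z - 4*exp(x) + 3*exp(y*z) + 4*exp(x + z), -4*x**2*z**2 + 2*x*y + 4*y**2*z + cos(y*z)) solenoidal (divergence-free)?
No, ∇·F = -8*x**2*z + 4*y**2 + 4*y*sin(x*y) - y*sin(y*z) + 3*z*exp(y*z) + 4*z*sin(x*z)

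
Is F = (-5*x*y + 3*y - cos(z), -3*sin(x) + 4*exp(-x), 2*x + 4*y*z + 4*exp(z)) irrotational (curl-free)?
No, ∇×F = (4*z, sin(z) - 2, 5*x - 3*cos(x) - 3 - 4*exp(-x))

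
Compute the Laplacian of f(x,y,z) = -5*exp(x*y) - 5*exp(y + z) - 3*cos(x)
-5*x**2*exp(x*y) - 5*y**2*exp(x*y) - 10*exp(y + z) + 3*cos(x)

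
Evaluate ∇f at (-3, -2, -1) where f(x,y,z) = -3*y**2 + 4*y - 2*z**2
(0, 16, 4)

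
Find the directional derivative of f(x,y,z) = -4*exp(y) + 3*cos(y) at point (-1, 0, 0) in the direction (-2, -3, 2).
12*sqrt(17)/17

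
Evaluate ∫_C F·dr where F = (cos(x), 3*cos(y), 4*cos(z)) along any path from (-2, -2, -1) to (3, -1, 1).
sin(3) + 4*sin(2) + 5*sin(1)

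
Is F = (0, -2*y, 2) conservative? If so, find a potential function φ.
Yes, F is conservative. φ = -y**2 + 2*z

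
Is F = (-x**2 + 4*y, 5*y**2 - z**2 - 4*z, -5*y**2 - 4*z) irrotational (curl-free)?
No, ∇×F = (-10*y + 2*z + 4, 0, -4)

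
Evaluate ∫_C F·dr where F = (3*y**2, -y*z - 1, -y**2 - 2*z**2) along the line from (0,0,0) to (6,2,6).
-138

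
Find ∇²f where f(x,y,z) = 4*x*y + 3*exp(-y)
3*exp(-y)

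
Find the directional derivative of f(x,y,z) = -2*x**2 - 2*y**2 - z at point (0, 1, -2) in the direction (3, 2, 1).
-9*sqrt(14)/14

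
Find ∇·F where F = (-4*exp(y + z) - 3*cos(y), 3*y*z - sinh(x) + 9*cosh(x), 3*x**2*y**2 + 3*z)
3*z + 3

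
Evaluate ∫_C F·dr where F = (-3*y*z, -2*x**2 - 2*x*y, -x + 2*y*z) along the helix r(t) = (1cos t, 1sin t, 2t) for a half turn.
-4/3 + 3*pi**2/2 + 8*pi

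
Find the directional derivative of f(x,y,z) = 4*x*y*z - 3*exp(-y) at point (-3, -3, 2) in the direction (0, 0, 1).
36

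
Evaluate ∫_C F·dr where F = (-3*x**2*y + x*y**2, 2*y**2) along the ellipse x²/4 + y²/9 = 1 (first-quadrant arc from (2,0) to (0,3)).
9 + 9*pi/2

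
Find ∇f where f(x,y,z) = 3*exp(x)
(3*exp(x), 0, 0)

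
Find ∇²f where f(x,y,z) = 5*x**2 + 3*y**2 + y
16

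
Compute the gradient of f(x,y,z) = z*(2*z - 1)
(0, 0, 4*z - 1)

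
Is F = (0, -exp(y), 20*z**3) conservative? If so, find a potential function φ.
Yes, F is conservative. φ = 5*z**4 - exp(y)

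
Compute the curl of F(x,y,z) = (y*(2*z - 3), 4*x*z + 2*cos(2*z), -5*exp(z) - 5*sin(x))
(-4*x + 4*sin(2*z), 2*y + 5*cos(x), 2*z + 3)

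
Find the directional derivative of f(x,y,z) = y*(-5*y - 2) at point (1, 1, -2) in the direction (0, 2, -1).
-24*sqrt(5)/5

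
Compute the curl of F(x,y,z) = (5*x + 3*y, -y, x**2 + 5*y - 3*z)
(5, -2*x, -3)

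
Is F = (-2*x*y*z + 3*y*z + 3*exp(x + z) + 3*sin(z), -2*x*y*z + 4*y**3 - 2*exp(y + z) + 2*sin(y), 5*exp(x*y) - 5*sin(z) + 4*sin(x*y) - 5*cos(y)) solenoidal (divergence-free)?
No, ∇·F = -2*x*z + 12*y**2 - 2*y*z + 3*exp(x + z) - 2*exp(y + z) + 2*cos(y) - 5*cos(z)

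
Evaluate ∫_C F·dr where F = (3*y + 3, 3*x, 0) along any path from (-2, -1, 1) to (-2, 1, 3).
-12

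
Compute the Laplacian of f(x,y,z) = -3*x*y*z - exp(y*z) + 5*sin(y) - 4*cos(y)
-y**2*exp(y*z) - z**2*exp(y*z) - 5*sin(y) + 4*cos(y)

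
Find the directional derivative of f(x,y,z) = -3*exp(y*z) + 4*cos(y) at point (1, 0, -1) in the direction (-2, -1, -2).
-1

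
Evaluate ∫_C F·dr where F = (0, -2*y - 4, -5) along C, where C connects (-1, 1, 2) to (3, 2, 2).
-7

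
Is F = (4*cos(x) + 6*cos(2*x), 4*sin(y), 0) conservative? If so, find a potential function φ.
Yes, F is conservative. φ = 4*sin(x) + 3*sin(2*x) - 4*cos(y)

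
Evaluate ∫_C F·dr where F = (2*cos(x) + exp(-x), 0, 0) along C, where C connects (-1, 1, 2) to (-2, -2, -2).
-exp(2) - 2*sin(2) + 2*sin(1) + E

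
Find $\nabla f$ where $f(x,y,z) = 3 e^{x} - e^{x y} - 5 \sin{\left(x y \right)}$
(-y*exp(x*y) - 5*y*cos(x*y) + 3*exp(x), -x*(exp(x*y) + 5*cos(x*y)), 0)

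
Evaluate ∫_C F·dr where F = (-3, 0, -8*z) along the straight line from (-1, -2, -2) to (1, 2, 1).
6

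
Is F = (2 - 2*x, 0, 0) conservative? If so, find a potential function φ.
Yes, F is conservative. φ = x*(2 - x)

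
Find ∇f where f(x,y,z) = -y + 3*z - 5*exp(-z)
(0, -1, 3 + 5*exp(-z))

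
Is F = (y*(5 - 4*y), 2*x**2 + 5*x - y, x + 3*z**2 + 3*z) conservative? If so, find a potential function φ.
No, ∇×F = (0, -1, 4*x + 8*y) ≠ 0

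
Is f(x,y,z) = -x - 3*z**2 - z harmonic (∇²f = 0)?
No, ∇²f = -6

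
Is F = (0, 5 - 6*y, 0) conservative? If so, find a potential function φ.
Yes, F is conservative. φ = y*(5 - 3*y)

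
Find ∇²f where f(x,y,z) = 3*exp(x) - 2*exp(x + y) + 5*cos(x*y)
-5*x**2*cos(x*y) - 5*y**2*cos(x*y) + 3*exp(x) - 4*exp(x + y)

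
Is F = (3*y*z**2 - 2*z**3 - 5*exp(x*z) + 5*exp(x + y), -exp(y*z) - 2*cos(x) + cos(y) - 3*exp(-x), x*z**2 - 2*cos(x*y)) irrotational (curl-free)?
No, ∇×F = (2*x*sin(x*y) + y*exp(y*z), -5*x*exp(x*z) + 6*y*z - 2*y*sin(x*y) - 7*z**2, -3*z**2 - 5*exp(x + y) + 2*sin(x) + 3*exp(-x))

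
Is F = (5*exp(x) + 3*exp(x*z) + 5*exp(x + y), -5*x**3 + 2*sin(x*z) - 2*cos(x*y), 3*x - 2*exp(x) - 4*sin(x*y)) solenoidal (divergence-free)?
No, ∇·F = 2*x*sin(x*y) + 3*z*exp(x*z) + 5*exp(x) + 5*exp(x + y)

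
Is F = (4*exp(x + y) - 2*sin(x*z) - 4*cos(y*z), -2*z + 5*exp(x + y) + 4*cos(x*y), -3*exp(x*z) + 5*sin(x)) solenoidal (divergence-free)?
No, ∇·F = -3*x*exp(x*z) - 4*x*sin(x*y) - 2*z*cos(x*z) + 9*exp(x + y)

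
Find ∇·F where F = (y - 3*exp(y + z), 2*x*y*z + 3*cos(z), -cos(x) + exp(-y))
2*x*z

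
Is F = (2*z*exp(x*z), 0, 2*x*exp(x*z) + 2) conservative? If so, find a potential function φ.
Yes, F is conservative. φ = 2*z + 2*exp(x*z)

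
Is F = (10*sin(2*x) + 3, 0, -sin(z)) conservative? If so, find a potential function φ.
Yes, F is conservative. φ = 3*x - 5*cos(2*x) + cos(z)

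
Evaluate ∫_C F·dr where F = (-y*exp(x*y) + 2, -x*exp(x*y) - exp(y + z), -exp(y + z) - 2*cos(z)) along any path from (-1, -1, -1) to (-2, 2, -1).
-2 - exp(-4) + exp(-2)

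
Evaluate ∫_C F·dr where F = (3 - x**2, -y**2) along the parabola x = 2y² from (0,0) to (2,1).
3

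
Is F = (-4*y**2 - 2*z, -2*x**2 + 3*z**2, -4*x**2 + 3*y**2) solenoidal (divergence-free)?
Yes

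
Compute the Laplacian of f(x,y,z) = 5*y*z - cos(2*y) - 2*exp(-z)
4*cos(2*y) - 2*exp(-z)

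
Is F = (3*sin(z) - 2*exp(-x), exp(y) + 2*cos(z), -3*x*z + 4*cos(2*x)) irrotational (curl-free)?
No, ∇×F = (2*sin(z), 3*z + 8*sin(2*x) + 3*cos(z), 0)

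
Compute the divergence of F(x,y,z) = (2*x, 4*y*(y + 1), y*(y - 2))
8*y + 6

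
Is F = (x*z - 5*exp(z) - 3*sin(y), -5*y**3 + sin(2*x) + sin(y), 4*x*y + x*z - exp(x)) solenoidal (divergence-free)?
No, ∇·F = x - 15*y**2 + z + cos(y)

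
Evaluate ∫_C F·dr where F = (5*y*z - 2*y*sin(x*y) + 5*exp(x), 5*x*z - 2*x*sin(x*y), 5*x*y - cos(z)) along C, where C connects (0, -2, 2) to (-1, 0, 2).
-5 + 5*exp(-1)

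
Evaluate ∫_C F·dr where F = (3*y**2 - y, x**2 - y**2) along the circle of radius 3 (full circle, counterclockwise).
9*pi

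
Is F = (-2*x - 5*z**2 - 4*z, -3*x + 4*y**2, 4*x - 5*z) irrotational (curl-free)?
No, ∇×F = (0, -10*z - 8, -3)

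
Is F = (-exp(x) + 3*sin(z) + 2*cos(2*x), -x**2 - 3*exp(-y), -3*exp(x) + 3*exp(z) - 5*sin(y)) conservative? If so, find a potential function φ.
No, ∇×F = (-5*cos(y), 3*exp(x) + 3*cos(z), -2*x) ≠ 0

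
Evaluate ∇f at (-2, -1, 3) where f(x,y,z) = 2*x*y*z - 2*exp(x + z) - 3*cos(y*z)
(-6 - 2*E, -12 - 9*sin(3), -2*E + 3*sin(3) + 4)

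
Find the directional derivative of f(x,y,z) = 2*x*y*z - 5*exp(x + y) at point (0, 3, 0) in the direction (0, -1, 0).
5*exp(3)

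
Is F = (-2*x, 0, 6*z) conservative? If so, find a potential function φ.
Yes, F is conservative. φ = -x**2 + 3*z**2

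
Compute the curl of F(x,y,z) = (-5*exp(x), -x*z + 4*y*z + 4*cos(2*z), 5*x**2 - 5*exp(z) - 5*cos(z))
(x - 4*y + 8*sin(2*z), -10*x, -z)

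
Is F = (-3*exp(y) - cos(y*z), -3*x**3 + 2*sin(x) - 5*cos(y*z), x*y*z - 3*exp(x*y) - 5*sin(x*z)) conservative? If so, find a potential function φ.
No, ∇×F = (x*z - 3*x*exp(x*y) - 5*y*sin(y*z), -y*z + 3*y*exp(x*y) + y*sin(y*z) + 5*z*cos(x*z), -9*x**2 - z*sin(y*z) + 3*exp(y) + 2*cos(x)) ≠ 0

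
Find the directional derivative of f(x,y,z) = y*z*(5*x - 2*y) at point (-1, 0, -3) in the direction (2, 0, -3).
0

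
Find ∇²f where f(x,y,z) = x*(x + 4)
2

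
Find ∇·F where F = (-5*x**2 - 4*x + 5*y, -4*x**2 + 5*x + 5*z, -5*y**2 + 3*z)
-10*x - 1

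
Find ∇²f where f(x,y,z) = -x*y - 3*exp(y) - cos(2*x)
-3*exp(y) + 4*cos(2*x)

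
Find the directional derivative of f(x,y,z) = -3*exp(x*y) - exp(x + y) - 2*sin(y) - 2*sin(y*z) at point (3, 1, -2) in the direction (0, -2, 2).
sqrt(2)*(2*cos(1) - 6*cos(2) + exp(4) + 9*exp(3))/2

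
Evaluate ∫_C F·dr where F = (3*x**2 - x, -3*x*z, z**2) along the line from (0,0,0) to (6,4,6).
126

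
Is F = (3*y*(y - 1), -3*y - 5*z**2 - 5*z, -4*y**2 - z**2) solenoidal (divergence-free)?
No, ∇·F = -2*z - 3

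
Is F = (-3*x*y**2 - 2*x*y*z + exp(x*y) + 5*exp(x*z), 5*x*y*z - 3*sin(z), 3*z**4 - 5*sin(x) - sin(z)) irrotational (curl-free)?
No, ∇×F = (-5*x*y + 3*cos(z), -2*x*y + 5*x*exp(x*z) + 5*cos(x), 6*x*y + 2*x*z - x*exp(x*y) + 5*y*z)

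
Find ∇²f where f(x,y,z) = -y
0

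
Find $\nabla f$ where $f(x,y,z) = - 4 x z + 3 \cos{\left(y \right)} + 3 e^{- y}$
(-4*z, -3*sin(y) - 3*exp(-y), -4*x)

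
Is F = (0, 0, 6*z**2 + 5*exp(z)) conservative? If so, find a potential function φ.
Yes, F is conservative. φ = 2*z**3 + 5*exp(z)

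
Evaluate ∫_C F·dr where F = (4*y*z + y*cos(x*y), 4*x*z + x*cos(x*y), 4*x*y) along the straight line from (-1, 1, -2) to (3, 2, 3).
sin(6) + sin(1) + 64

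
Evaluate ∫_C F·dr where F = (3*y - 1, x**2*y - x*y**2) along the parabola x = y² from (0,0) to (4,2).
244/15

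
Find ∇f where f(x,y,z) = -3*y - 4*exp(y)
(0, -4*exp(y) - 3, 0)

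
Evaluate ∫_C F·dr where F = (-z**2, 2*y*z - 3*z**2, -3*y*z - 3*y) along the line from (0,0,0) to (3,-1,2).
25/3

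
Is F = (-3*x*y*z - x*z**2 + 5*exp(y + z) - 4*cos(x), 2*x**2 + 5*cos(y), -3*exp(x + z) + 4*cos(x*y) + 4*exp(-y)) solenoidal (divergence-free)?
No, ∇·F = -3*y*z - z**2 - 3*exp(x + z) + 4*sin(x) - 5*sin(y)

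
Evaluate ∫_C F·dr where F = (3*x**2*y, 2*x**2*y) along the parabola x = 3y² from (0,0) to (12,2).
22080/7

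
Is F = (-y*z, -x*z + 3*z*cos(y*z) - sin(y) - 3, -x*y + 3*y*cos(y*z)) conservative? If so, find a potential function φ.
Yes, F is conservative. φ = -x*y*z - 3*y + 3*sin(y*z) + cos(y)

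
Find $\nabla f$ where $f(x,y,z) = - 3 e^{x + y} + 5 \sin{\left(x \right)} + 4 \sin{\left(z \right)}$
(-3*exp(x + y) + 5*cos(x), -3*exp(x + y), 4*cos(z))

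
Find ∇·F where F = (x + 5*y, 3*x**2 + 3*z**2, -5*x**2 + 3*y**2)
1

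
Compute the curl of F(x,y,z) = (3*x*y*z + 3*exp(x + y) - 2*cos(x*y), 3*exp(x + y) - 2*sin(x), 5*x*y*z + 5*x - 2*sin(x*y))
(x*(5*z - 2*cos(x*y)), 3*x*y - 5*y*z + 2*y*cos(x*y) - 5, -3*x*z - 2*x*sin(x*y) - 2*cos(x))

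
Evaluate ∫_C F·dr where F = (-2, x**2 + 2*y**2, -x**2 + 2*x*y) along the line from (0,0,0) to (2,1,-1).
-2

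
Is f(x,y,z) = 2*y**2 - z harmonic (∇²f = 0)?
No, ∇²f = 4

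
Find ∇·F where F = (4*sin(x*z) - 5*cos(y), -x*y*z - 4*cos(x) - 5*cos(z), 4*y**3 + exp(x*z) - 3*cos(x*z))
-x*z + x*exp(x*z) + 3*x*sin(x*z) + 4*z*cos(x*z)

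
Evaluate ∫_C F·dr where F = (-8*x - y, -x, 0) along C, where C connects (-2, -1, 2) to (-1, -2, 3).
12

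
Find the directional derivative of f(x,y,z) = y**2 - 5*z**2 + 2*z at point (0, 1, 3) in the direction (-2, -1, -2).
18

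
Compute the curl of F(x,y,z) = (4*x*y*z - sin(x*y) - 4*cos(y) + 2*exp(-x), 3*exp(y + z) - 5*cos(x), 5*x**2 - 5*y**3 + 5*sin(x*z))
(-15*y**2 - 3*exp(y + z), 4*x*y - 10*x - 5*z*cos(x*z), -4*x*z + x*cos(x*y) + 5*sin(x) - 4*sin(y))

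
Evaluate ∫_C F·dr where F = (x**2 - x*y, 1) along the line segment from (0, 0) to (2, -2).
10/3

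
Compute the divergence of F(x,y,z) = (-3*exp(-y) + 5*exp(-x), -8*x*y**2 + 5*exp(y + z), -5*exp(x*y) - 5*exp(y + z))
-16*x*y - 5*exp(-x)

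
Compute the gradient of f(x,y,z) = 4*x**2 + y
(8*x, 1, 0)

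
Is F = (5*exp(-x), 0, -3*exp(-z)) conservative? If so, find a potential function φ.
Yes, F is conservative. φ = 3*exp(-z) - 5*exp(-x)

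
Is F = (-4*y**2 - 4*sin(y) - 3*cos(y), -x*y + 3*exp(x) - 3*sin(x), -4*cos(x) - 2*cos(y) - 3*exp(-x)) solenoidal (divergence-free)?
No, ∇·F = -x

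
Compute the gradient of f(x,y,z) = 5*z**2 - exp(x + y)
(-exp(x + y), -exp(x + y), 10*z)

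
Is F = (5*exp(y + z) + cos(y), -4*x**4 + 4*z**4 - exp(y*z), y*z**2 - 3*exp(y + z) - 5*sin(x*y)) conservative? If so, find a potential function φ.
No, ∇×F = (-5*x*cos(x*y) + y*exp(y*z) - 16*z**3 + z**2 - 3*exp(y + z), 5*y*cos(x*y) + 5*exp(y + z), -16*x**3 - 5*exp(y + z) + sin(y)) ≠ 0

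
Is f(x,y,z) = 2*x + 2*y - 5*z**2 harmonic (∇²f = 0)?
No, ∇²f = -10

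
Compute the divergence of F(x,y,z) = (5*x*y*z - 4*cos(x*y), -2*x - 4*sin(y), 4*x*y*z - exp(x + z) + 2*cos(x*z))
4*x*y - 2*x*sin(x*z) + 5*y*z + 4*y*sin(x*y) - exp(x + z) - 4*cos(y)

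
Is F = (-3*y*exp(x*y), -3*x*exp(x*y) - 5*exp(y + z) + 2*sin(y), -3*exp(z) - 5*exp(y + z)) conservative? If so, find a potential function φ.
Yes, F is conservative. φ = -3*exp(z) - 3*exp(x*y) - 5*exp(y + z) - 2*cos(y)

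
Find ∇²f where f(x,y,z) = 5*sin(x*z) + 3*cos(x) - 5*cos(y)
-5*x**2*sin(x*z) - 5*z**2*sin(x*z) - 3*cos(x) + 5*cos(y)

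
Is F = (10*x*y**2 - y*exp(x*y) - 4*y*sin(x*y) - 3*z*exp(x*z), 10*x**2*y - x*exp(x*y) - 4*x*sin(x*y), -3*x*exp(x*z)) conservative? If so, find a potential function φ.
Yes, F is conservative. φ = 5*x**2*y**2 - exp(x*y) - 3*exp(x*z) + 4*cos(x*y)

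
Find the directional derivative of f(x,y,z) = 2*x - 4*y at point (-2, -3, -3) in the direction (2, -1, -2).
8/3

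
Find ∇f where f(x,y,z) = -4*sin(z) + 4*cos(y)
(0, -4*sin(y), -4*cos(z))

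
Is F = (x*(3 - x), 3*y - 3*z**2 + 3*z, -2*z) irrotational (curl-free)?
No, ∇×F = (6*z - 3, 0, 0)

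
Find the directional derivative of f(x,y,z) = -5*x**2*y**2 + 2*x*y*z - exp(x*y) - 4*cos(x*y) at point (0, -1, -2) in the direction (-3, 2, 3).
-15*sqrt(22)/22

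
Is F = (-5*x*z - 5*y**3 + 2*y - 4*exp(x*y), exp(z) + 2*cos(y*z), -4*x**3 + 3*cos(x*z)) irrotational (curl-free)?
No, ∇×F = (2*y*sin(y*z) - exp(z), 12*x**2 - 5*x + 3*z*sin(x*z), 4*x*exp(x*y) + 15*y**2 - 2)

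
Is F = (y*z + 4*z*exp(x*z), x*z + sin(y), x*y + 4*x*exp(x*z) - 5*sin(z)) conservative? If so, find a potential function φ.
Yes, F is conservative. φ = x*y*z + 4*exp(x*z) - cos(y) + 5*cos(z)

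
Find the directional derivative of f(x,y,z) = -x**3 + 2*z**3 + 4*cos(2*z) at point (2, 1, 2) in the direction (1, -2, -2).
-20 + 16*sin(4)/3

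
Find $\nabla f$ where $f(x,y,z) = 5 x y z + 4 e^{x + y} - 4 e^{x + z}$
(5*y*z + 4*exp(x + y) - 4*exp(x + z), 5*x*z + 4*exp(x + y), 5*x*y - 4*exp(x + z))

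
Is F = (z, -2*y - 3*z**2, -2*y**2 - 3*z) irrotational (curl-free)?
No, ∇×F = (-4*y + 6*z, 1, 0)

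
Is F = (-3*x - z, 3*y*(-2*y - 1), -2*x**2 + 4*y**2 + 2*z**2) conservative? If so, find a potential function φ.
No, ∇×F = (8*y, 4*x - 1, 0) ≠ 0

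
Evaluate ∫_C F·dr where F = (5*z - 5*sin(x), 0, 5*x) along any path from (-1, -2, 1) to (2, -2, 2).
-5*cos(1) + 5*cos(2) + 25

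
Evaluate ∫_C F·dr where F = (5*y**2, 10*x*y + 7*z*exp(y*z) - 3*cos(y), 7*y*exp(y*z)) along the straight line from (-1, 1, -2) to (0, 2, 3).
-3*sin(2) - 7*exp(-2) + 3*sin(1) + 5 + 7*exp(6)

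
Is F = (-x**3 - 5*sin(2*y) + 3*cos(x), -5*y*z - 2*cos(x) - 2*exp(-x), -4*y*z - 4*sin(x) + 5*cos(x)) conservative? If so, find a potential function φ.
No, ∇×F = (5*y - 4*z, 5*sin(x) + 4*cos(x), 2*sin(x) + 10*cos(2*y) + 2*exp(-x)) ≠ 0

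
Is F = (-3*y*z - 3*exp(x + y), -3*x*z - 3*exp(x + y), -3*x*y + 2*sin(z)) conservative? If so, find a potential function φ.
Yes, F is conservative. φ = -3*x*y*z - 3*exp(x + y) - 2*cos(z)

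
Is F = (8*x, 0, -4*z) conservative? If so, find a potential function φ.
Yes, F is conservative. φ = 4*x**2 - 2*z**2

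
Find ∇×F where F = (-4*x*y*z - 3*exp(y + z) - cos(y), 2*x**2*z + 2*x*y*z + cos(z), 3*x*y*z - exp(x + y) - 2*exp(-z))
(-2*x**2 - 2*x*y + 3*x*z - exp(x + y) + sin(z), -4*x*y - 3*y*z + exp(x + y) - 3*exp(y + z), 8*x*z + 2*y*z + 3*exp(y + z) - sin(y))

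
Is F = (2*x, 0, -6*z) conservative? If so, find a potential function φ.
Yes, F is conservative. φ = x**2 - 3*z**2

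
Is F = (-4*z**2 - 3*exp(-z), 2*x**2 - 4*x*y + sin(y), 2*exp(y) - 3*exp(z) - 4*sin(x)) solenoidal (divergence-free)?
No, ∇·F = -4*x - 3*exp(z) + cos(y)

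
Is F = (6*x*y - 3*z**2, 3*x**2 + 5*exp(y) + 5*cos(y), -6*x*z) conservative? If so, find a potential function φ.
Yes, F is conservative. φ = 3*x**2*y - 3*x*z**2 + 5*exp(y) + 5*sin(y)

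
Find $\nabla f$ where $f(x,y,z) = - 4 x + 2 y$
(-4, 2, 0)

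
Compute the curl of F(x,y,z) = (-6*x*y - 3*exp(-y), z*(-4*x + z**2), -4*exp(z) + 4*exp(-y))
(4*x - 3*z**2 - 4*exp(-y), 0, 6*x - 4*z - 3*exp(-y))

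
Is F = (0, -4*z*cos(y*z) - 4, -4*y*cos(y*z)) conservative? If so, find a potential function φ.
Yes, F is conservative. φ = -4*y - 4*sin(y*z)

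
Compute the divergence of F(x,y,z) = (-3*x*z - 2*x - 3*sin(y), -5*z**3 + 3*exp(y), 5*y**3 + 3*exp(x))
-3*z + 3*exp(y) - 2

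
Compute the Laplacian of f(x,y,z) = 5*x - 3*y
0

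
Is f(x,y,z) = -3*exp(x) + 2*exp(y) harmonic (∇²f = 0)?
No, ∇²f = -3*exp(x) + 2*exp(y)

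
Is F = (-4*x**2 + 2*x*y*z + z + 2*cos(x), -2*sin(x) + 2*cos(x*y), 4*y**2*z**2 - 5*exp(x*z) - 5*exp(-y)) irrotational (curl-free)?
No, ∇×F = (8*y*z**2 + 5*exp(-y), 2*x*y + 5*z*exp(x*z) + 1, -2*x*z - 2*y*sin(x*y) - 2*cos(x))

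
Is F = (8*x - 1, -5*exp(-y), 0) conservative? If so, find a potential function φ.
Yes, F is conservative. φ = 4*x**2 - x + 5*exp(-y)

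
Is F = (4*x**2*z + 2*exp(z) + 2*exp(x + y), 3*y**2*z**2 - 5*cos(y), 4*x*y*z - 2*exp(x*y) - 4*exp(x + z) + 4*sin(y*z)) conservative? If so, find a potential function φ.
No, ∇×F = (4*x*z - 2*x*exp(x*y) - 6*y**2*z + 4*z*cos(y*z), 4*x**2 - 4*y*z + 2*y*exp(x*y) + 2*exp(z) + 4*exp(x + z), -2*exp(x + y)) ≠ 0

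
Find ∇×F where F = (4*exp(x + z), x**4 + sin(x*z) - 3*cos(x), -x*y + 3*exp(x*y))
(x*(3*exp(x*y) - cos(x*z) - 1), -3*y*exp(x*y) + y + 4*exp(x + z), 4*x**3 + z*cos(x*z) + 3*sin(x))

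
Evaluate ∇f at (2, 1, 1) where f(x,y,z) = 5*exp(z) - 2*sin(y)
(0, -2*cos(1), 5*E)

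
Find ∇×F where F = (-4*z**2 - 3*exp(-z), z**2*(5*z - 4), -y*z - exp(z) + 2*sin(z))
(z*(7 - 15*z), -8*z + 3*exp(-z), 0)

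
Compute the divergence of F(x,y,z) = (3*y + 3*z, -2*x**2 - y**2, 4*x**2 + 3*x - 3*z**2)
-2*y - 6*z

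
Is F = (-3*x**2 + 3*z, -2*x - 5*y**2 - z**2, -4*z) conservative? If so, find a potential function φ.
No, ∇×F = (2*z, 3, -2) ≠ 0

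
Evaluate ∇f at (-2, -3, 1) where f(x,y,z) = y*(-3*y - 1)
(0, 17, 0)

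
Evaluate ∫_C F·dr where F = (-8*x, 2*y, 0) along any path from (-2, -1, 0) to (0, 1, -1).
16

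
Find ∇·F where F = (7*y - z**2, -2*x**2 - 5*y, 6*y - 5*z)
-10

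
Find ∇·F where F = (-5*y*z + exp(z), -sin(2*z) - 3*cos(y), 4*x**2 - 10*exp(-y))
3*sin(y)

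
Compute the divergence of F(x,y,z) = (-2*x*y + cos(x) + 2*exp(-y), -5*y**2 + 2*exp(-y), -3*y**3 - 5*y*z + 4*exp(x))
-17*y - sin(x) - 2*exp(-y)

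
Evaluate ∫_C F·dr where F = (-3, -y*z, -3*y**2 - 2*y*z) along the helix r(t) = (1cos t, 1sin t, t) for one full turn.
3*pi/2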